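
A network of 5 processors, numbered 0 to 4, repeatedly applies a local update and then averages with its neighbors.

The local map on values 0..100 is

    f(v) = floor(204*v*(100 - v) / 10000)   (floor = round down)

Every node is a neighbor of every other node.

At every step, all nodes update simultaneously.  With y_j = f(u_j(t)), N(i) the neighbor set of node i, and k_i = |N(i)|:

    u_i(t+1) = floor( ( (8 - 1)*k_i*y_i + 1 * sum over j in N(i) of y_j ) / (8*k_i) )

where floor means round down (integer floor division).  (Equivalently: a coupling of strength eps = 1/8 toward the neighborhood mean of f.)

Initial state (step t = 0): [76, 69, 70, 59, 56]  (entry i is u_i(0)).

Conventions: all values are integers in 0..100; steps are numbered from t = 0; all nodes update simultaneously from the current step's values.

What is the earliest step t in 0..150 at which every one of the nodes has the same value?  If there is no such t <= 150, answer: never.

Answer: 3
Key observation: Synchronization is absorbing here: once all nodes are equal they stay equal, and step 3 is the first all-equal step.

Derivation:
t=0: [76, 69, 70, 59, 56]  (not all equal)
t=1: [38, 43, 42, 48, 49]  (not all equal)
t=2: [48, 49, 49, 49, 49]  (not all equal)
t=3: [50, 50, 50, 50, 50]  (all equal)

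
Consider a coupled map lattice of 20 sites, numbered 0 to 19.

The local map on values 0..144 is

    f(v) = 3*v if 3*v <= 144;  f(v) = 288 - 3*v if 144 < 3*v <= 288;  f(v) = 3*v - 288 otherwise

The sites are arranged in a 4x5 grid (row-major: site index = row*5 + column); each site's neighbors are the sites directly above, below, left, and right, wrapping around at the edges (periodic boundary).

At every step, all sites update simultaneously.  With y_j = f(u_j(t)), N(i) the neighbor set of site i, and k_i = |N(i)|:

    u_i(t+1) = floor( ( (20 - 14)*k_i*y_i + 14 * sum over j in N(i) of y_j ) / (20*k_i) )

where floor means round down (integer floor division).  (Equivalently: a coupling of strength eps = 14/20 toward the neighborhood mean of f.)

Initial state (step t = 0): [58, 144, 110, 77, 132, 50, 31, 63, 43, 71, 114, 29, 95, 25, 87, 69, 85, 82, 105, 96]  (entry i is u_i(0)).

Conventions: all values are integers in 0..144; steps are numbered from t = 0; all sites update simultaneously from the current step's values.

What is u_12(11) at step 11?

Answer: u_12(11) = 36

Derivation:
t=0: [58, 144, 110, 77, 132, 50, 31, 63, 43, 71, 114, 29, 95, 25, 87, 69, 85, 82, 105, 96]
t=1: [116, 92, 72, 70, 75, 100, 109, 76, 92, 92, 74, 58, 53, 55, 43, 59, 71, 30, 38, 42]
t=2: [52, 46, 63, 69, 67, 34, 46, 62, 51, 41, 83, 88, 106, 104, 95, 90, 79, 95, 107, 110]
t=3: [99, 114, 86, 86, 92, 106, 105, 100, 98, 94, 37, 52, 35, 42, 40, 51, 47, 38, 36, 37]
t=4: [43, 52, 45, 36, 30, 35, 48, 33, 32, 31, 106, 106, 98, 97, 97, 105, 118, 101, 99, 98]
t=5: [100, 122, 102, 90, 85, 100, 107, 96, 81, 79, 37, 52, 27, 20, 24, 48, 55, 42, 25, 24]
t=6: [50, 55, 44, 35, 36, 39, 48, 30, 36, 43, 96, 100, 79, 65, 73, 98, 120, 89, 70, 78]
t=7: [103, 121, 98, 106, 106, 107, 103, 103, 105, 109, 35, 50, 53, 81, 69, 48, 49, 64, 71, 61]
t=8: [55, 55, 40, 33, 43, 42, 53, 38, 31, 41, 100, 110, 91, 68, 75, 108, 121, 90, 70, 89]
t=9: [109, 115, 97, 103, 102, 105, 109, 96, 101, 108, 50, 53, 49, 68, 60, 51, 60, 55, 62, 59]
t=10: [53, 50, 36, 30, 41, 52, 48, 34, 29, 40, 111, 113, 101, 89, 96, 109, 110, 98, 89, 96]
t=11: [114, 115, 91, 86, 96, 116, 117, 92, 84, 95, 52, 58, 36, 27, 32, 49, 53, 34, 26, 32]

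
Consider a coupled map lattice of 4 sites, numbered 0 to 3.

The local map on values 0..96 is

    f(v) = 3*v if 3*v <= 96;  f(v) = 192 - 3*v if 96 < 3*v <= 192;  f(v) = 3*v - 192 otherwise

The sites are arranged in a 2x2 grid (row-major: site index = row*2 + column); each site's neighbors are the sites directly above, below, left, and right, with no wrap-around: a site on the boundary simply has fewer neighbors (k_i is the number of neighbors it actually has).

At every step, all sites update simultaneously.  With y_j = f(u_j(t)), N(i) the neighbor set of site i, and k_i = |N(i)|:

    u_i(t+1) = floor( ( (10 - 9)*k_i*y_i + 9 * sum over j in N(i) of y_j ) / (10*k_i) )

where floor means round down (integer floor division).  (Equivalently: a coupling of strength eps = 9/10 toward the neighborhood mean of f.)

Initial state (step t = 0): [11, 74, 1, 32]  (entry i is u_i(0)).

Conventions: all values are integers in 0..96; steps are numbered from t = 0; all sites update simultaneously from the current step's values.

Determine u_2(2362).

Simulating step by step:
t=0: [11, 74, 1, 32]
t=1: [18, 61, 58, 24]
t=2: [17, 57, 58, 19]
t=3: [22, 50, 50, 23]
t=4: [44, 64, 64, 44]
t=5: [6, 54, 54, 6]
t=6: [28, 19, 19, 28]
t=7: [59, 81, 81, 59]
t=8: [47, 18, 18, 47]
t=9: [53, 51, 51, 53]
t=10: [38, 33, 33, 38]
t=11: [91, 79, 79, 91]
t=12: [48, 77, 77, 48]
t=13: [39, 47, 47, 39]
t=14: [53, 72, 72, 53]
t=15: [24, 32, 32, 24]
t=16: [93, 74, 74, 93]
t=17: [35, 81, 81, 35]
t=18: [54, 83, 83, 54]
t=19: [54, 32, 32, 54]
t=20: [89, 36, 36, 89]
t=21: [83, 75, 75, 83]
t=22: [35, 54, 54, 35]
t=23: [35, 81, 81, 35]

Answer: u_2(2362) = 54
Key observation: The state at step 17, [35, 81, 81, 35], reappears at step 23: the system is in a cycle of period 6 from step 17 on.  Therefore the state at step 2362 equals the state at step 17 + ((2362 - 17) mod 6) = 22, which is [35, 54, 54, 35].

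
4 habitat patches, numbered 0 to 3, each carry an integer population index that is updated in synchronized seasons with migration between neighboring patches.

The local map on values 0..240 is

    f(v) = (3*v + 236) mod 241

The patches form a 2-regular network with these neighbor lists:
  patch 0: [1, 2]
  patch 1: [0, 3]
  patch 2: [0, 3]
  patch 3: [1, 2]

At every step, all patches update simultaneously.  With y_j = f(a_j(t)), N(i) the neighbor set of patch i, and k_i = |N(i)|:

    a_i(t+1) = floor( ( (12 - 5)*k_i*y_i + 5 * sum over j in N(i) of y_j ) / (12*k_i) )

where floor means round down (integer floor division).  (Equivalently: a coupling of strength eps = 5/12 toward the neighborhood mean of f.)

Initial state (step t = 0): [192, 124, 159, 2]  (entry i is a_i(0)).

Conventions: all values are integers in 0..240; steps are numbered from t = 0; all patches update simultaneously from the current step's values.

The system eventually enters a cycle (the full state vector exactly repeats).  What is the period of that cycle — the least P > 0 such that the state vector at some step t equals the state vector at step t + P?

Answer: 6
Key observation: The state at step 30, [168, 199, 168, 199], reappears at step 36 — and no state repeats earlier — so the cycle the system enters has period 6.

Derivation:
t=0: [192, 124, 159, 2]
t=1: [126, 92, 153, 74]
t=2: [127, 90, 196, 177]
t=3: [104, 51, 96, 51]
t=4: [78, 130, 69, 125]
t=5: [205, 158, 192, 147]
t=6: [140, 200, 119, 179]
t=7: [148, 112, 111, 75]
t=8: [152, 139, 137, 165]
t=9: [192, 145, 141, 74]
t=10: [128, 174, 167, 202]
t=11: [90, 73, 61, 79]
t=12: [95, 178, 157, 217]
t=13: [79, 69, 173, 152]
t=14: [184, 209, 110, 171]
t=15: [84, 100, 67, 61]
t=16: [55, 69, 152, 155]
t=17: [179, 196, 201, 213]
t=18: [74, 101, 109, 133]
t=19: [155, 110, 124, 118]
t=20: [171, 117, 141, 106]
t=21: [73, 81, 123, 100]
t=22: [200, 194, 127, 106]
t=23: [113, 93, 117, 89]
t=24: [83, 43, 85, 41]
t=25: [29, 97, 30, 96]
t=26: [74, 52, 75, 51]
t=27: [203, 164, 204, 163]
t=28: [98, 28, 98, 28]
t=29: [54, 72, 54, 72]
t=30: [168, 199, 168, 199]
t=31: [36, 90, 36, 90]
t=32: [86, 40, 86, 40]
t=33: [33, 93, 33, 93]
t=34: [81, 45, 81, 45]
t=35: [215, 152, 215, 152]
t=36: [168, 199, 168, 199]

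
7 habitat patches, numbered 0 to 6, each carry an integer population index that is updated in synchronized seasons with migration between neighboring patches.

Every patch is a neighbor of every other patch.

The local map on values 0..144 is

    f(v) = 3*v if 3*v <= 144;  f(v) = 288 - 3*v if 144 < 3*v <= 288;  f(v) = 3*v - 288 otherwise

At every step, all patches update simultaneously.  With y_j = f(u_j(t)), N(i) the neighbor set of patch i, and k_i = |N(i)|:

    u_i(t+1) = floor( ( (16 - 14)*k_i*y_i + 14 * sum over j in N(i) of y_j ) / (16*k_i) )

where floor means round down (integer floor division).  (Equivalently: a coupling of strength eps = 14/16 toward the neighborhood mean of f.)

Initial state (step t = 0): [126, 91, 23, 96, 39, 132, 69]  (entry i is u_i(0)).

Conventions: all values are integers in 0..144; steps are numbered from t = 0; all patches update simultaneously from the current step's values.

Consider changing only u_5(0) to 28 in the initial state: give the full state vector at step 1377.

Answer: [63, 63, 63, 63, 63, 63, 63]
Key observation: The state at step 3, [9, 9, 9, 9, 9, 9, 9], reappears at step 11: the system is in a cycle of period 8 from step 3 on.  Therefore the state at step 1377 equals the state at step 3 + ((1377 - 3) mod 8) = 9, which is [63, 63, 63, 63, 63, 63, 63].

Derivation:
t=0: [126, 91, 23, 96, 39, 28, 69]
t=1: [64, 66, 65, 66, 64, 64, 64]
t=2: [93, 93, 93, 93, 93, 93, 93]
t=3: [9, 9, 9, 9, 9, 9, 9]
t=4: [27, 27, 27, 27, 27, 27, 27]
t=5: [81, 81, 81, 81, 81, 81, 81]
t=6: [45, 45, 45, 45, 45, 45, 45]
t=7: [135, 135, 135, 135, 135, 135, 135]
t=8: [117, 117, 117, 117, 117, 117, 117]
t=9: [63, 63, 63, 63, 63, 63, 63]
t=10: [99, 99, 99, 99, 99, 99, 99]
t=11: [9, 9, 9, 9, 9, 9, 9]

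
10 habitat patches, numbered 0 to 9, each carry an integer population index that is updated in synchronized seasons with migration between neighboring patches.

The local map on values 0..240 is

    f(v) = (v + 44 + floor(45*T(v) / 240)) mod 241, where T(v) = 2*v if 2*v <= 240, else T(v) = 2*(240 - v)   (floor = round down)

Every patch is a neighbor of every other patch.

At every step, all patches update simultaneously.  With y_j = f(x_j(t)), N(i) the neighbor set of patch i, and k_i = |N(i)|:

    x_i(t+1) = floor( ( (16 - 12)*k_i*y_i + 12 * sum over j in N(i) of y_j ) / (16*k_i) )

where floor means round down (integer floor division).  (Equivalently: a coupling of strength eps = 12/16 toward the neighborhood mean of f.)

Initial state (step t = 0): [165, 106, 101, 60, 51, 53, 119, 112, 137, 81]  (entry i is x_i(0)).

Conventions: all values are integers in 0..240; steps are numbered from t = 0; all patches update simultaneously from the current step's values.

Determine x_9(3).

Answer: x_9(3) = 182

Derivation:
t=0: [165, 106, 101, 60, 51, 53, 119, 112, 137, 81]
t=1: [184, 176, 175, 166, 164, 164, 179, 178, 181, 171]
t=2: [82, 81, 81, 120, 120, 120, 82, 82, 82, 121]
t=3: [173, 173, 173, 182, 182, 182, 173, 173, 173, 182]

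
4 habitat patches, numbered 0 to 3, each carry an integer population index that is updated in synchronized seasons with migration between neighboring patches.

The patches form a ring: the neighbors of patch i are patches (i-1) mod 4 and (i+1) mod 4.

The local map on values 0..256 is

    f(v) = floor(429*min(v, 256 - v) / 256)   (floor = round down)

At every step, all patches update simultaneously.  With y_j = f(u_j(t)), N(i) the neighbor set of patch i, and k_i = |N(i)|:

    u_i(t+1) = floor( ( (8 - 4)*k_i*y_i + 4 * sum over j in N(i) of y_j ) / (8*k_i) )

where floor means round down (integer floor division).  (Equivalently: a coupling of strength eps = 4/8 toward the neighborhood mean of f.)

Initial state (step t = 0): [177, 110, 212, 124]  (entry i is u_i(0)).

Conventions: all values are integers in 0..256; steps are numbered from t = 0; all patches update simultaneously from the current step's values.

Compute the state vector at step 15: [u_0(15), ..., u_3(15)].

Answer: [162, 162, 162, 162]

Derivation:
t=0: [177, 110, 212, 124]
t=1: [163, 143, 134, 154]
t=2: [167, 184, 191, 174]
t=3: [138, 124, 118, 132]
t=4: [202, 202, 202, 202]
t=5: [90, 90, 90, 90]
t=6: [150, 150, 150, 150]
t=7: [177, 177, 177, 177]
t=8: [132, 132, 132, 132]
t=9: [207, 207, 207, 207]
t=10: [82, 82, 82, 82]
t=11: [137, 137, 137, 137]
t=12: [199, 199, 199, 199]
t=13: [95, 95, 95, 95]
t=14: [159, 159, 159, 159]
t=15: [162, 162, 162, 162]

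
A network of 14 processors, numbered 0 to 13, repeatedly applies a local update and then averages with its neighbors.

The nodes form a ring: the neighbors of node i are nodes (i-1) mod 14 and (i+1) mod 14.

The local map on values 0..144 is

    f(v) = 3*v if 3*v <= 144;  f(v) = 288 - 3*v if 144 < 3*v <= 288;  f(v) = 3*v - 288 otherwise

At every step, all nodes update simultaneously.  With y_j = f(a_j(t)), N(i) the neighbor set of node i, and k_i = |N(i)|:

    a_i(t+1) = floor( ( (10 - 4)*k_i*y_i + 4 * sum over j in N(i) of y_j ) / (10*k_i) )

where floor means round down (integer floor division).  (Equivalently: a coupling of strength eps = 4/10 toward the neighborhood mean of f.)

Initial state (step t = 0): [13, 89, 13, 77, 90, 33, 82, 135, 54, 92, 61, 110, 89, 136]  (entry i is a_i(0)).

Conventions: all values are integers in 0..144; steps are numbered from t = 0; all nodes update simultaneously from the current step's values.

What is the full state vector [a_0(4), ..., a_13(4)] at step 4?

Answer: [94, 85, 97, 70, 94, 114, 69, 19, 28, 66, 75, 95, 105, 114]

Derivation:
t=0: [13, 89, 13, 77, 90, 33, 82, 135, 54, 92, 61, 110, 89, 136]
t=1: [51, 28, 39, 45, 42, 71, 68, 103, 101, 53, 73, 50, 45, 84]
t=2: [105, 100, 114, 129, 117, 87, 69, 32, 39, 94, 94, 123, 115, 75]
t=3: [31, 23, 54, 82, 63, 45, 73, 97, 90, 28, 21, 61, 63, 54]
t=4: [94, 85, 97, 70, 94, 114, 69, 19, 28, 66, 75, 95, 105, 114]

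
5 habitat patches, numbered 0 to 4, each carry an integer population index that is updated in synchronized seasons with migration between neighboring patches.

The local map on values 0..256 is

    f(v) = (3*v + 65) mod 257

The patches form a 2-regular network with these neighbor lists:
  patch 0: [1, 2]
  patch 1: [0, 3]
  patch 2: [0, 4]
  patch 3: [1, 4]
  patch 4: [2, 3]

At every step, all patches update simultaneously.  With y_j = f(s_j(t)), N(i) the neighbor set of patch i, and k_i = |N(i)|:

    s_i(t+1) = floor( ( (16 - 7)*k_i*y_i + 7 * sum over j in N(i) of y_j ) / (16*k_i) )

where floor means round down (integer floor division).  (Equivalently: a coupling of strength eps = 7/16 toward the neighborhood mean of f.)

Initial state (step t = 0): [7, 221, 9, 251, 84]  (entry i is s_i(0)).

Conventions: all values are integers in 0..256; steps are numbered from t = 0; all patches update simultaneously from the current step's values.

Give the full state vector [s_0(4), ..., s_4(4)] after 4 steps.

Simulating step by step:
t=0: [7, 221, 9, 251, 84]
t=1: [115, 149, 83, 86, 64]
t=2: [154, 191, 65, 92, 26]
t=3: [35, 90, 35, 105, 99]
t=4: [149, 107, 155, 109, 123]

Answer: [149, 107, 155, 109, 123]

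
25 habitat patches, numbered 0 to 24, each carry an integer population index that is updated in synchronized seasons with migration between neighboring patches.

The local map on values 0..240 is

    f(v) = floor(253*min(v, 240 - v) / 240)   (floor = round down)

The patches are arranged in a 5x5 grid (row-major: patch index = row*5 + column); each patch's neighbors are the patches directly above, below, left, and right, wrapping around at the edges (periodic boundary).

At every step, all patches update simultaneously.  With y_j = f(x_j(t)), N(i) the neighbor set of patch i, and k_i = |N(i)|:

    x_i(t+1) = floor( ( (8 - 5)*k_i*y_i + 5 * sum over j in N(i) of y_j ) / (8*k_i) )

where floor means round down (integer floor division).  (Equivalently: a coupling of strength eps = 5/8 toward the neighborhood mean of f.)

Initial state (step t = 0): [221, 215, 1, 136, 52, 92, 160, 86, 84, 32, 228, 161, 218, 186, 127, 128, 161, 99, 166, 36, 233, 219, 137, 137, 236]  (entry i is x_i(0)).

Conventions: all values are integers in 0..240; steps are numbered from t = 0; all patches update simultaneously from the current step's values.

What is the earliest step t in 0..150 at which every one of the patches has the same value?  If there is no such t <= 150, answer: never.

Simulating step by step:
t=0: [221, 215, 1, 136, 52, 92, 160, 86, 84, 32, 228, 161, 218, 186, 127, 128, 161, 99, 166, 36, 233, 219, 137, 137, 236]  (not all equal)
t=1: [36, 29, 52, 80, 46, 59, 77, 64, 78, 68, 69, 62, 60, 69, 66, 65, 82, 84, 76, 63, 28, 43, 77, 87, 33]  (not all equal)
t=2: [40, 45, 61, 74, 53, 64, 65, 68, 76, 67, 68, 71, 69, 72, 69, 65, 73, 81, 79, 63, 39, 52, 73, 77, 49]  (not all equal)
t=3: [48, 53, 66, 73, 58, 64, 65, 71, 75, 69, 70, 72, 74, 76, 71, 65, 72, 79, 79, 67, 48, 57, 72, 75, 57]  (not all equal)
t=4: [55, 59, 69, 73, 63, 66, 67, 73, 76, 70, 71, 74, 78, 79, 73, 67, 72, 79, 79, 70, 55, 62, 73, 75, 63]  (not all equal)
t=5: [61, 64, 72, 74, 67, 68, 70, 76, 78, 72, 73, 76, 80, 81, 75, 69, 74, 80, 80, 73, 61, 66, 75, 76, 67]  (not all equal)
t=6: [66, 69, 75, 77, 71, 71, 73, 79, 80, 75, 75, 78, 82, 83, 78, 72, 76, 82, 82, 76, 66, 70, 77, 78, 71]  (not all equal)
t=7: [71, 73, 79, 80, 75, 75, 77, 81, 83, 78, 78, 80, 85, 85, 81, 76, 79, 84, 84, 79, 71, 74, 80, 81, 75]  (not all equal)
t=8: [75, 77, 82, 83, 79, 79, 81, 85, 85, 82, 82, 83, 87, 87, 84, 80, 82, 86, 86, 83, 76, 78, 83, 84, 79]  (not all equal)
t=9: [80, 82, 86, 86, 83, 83, 85, 88, 88, 85, 85, 87, 89, 90, 87, 84, 85, 89, 89, 86, 81, 82, 86, 87, 83]  (not all equal)
t=10: [85, 86, 89, 90, 87, 87, 89, 91, 91, 89, 89, 90, 92, 92, 90, 88, 89, 91, 92, 89, 85, 86, 90, 90, 87]  (not all equal)
t=11: [89, 90, 93, 93, 91, 91, 92, 94, 94, 92, 92, 93, 95, 95, 93, 92, 92, 94, 95, 93, 89, 90, 93, 93, 91]  (not all equal)
t=12: [93, 94, 97, 97, 95, 95, 96, 98, 98, 96, 96, 97, 99, 99, 97, 95, 96, 98, 99, 97, 93, 94, 97, 97, 95]  (not all equal)
t=13: [98, 99, 101, 101, 100, 100, 101, 102, 102, 101, 101, 101, 103, 103, 102, 100, 101, 102, 103, 101, 98, 99, 101, 102, 100]  (not all equal)
t=14: [103, 104, 105, 106, 105, 105, 105, 106, 106, 106, 105, 106, 107, 107, 106, 105, 105, 107, 107, 106, 103, 104, 106, 106, 105]  (not all equal)
t=15: [108, 109, 110, 110, 110, 109, 110, 110, 111, 110, 110, 110, 111, 111, 111, 109, 110, 111, 111, 110, 108, 109, 110, 111, 110]  (not all equal)
t=16: [113, 114, 114, 115, 114, 114, 114, 115, 116, 115, 115, 115, 116, 117, 116, 114, 115, 116, 116, 115, 113, 114, 115, 116, 115]  (not all equal)
t=17: [119, 119, 120, 121, 120, 120, 120, 121, 121, 121, 120, 121, 121, 122, 121, 120, 120, 121, 122, 121, 119, 120, 121, 121, 120]  (not all equal)
t=18: [125, 125, 125, 125, 125, 125, 125, 125, 124, 125, 125, 125, 124, 124, 125, 125, 125, 125, 124, 125, 125, 125, 125, 125, 125]  (not all equal)
t=19: [121, 121, 121, 121, 121, 121, 121, 121, 121, 121, 121, 121, 121, 121, 121, 121, 121, 121, 121, 121, 121, 121, 121, 121, 121]  (all equal)

Answer: 19
Key observation: Synchronization is absorbing here: once all patches are equal they stay equal, and step 19 is the first all-equal step.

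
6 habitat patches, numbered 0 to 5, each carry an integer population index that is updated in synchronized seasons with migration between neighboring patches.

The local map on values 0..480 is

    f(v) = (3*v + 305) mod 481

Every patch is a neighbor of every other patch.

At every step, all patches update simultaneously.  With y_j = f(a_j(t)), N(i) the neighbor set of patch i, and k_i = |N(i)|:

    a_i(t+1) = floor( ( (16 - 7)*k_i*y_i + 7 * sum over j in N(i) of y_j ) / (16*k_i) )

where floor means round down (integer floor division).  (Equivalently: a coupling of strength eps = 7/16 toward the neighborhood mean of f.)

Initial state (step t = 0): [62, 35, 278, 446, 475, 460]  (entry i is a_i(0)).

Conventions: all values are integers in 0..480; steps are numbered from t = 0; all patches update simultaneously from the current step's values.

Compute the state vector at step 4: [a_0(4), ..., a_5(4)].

Simulating step by step:
t=0: [62, 35, 278, 446, 475, 460]
t=1: [120, 310, 200, 211, 252, 230]
t=2: [216, 258, 330, 345, 175, 144]
t=3: [390, 222, 324, 346, 332, 288]
t=4: [127, 116, 261, 293, 273, 210]

Answer: [127, 116, 261, 293, 273, 210]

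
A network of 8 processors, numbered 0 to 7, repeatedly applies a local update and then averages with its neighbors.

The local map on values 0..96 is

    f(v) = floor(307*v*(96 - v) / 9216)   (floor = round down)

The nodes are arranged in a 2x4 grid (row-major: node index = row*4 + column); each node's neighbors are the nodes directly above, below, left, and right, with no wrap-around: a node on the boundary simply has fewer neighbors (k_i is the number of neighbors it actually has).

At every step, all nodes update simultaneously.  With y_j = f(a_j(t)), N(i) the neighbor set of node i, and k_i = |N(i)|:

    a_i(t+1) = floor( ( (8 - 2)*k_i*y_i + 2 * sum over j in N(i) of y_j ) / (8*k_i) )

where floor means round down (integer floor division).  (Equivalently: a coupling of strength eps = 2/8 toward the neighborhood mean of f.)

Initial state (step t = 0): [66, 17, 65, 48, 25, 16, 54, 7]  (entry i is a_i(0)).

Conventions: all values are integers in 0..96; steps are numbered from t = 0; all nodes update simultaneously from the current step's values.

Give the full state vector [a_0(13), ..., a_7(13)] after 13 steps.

Simulating step by step:
t=0: [66, 17, 65, 48, 25, 16, 54, 7]
t=1: [61, 47, 66, 67, 57, 46, 67, 33]
t=2: [72, 74, 65, 64, 73, 74, 65, 67]
t=3: [56, 55, 66, 67, 55, 55, 65, 64]
t=4: [74, 74, 65, 64, 74, 74, 67, 67]
t=5: [54, 55, 65, 67, 54, 54, 63, 64]
t=6: [75, 74, 67, 64, 75, 74, 69, 67]
t=7: [52, 54, 63, 67, 52, 54, 61, 64]
t=8: [75, 74, 69, 65, 75, 74, 70, 67]
t=9: [52, 54, 61, 66, 52, 54, 60, 63]
t=10: [75, 74, 70, 66, 75, 74, 71, 68]
t=11: [52, 54, 59, 64, 52, 54, 59, 62]
t=12: [75, 74, 71, 68, 75, 74, 72, 70]
t=13: [52, 54, 58, 62, 52, 54, 57, 60]

Answer: [52, 54, 58, 62, 52, 54, 57, 60]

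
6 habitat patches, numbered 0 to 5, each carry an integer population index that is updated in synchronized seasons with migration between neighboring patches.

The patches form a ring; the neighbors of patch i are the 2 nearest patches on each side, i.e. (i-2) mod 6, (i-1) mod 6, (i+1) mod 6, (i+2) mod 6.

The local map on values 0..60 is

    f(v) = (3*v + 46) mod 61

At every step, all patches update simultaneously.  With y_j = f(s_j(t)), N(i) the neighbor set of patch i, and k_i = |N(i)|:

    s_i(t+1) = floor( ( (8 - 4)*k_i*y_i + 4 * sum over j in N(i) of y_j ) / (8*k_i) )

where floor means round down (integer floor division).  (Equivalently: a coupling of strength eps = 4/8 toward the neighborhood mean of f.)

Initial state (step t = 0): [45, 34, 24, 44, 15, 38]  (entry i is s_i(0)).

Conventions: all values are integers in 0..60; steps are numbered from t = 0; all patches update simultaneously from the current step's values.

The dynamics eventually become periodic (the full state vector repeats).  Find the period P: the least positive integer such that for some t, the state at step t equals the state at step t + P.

Simulating step by step:
t=0: [45, 34, 24, 44, 15, 38]
t=1: [48, 39, 49, 46, 41, 40]
t=2: [21, 28, 17, 18, 31, 34]
t=3: [34, 22, 32, 30, 27, 27]
t=4: [23, 33, 22, 17, 10, 14]
t=5: [41, 32, 41, 32, 28, 29]
t=6: [34, 25, 35, 20, 19, 17]
t=7: [33, 47, 36, 43, 38, 39]
t=8: [25, 20, 30, 40, 37, 35]
t=9: [45, 40, 30, 37, 35, 37]
t=10: [44, 39, 27, 32, 32, 38]
t=11: [41, 35, 19, 23, 24, 36]
t=12: [43, 36, 44, 47, 50, 39]
t=13: [44, 35, 40, 19, 25, 33]
t=14: [47, 35, 45, 40, 50, 34]
t=15: [17, 31, 40, 37, 23, 24]
t=16: [39, 30, 39, 39, 48, 46]
t=17: [28, 22, 33, 28, 19, 13]
t=18: [21, 33, 25, 21, 28, 25]
t=19: [42, 38, 45, 42, 31, 45]
t=20: [46, 46, 48, 46, 35, 48]
t=21: [6, 2, 7, 6, 16, 7]
t=22: [13, 28, 14, 13, 18, 14]
t=23: [24, 16, 25, 24, 32, 25]
t=24: [50, 45, 50, 50, 39, 50]
t=25: [22, 36, 22, 22, 27, 22]
t=26: [42, 41, 42, 42, 28, 42]
t=27: [44, 48, 44, 44, 29, 44]
t=28: [44, 31, 44, 44, 33, 44]
t=29: [47, 36, 47, 47, 39, 47]
t=30: [12, 18, 12, 12, 22, 12]
t=31: [27, 30, 27, 27, 36, 27]
t=32: [9, 9, 9, 9, 18, 9]
t=33: [15, 12, 15, 15, 25, 15]
t=34: [32, 25, 32, 32, 45, 32]
t=35: [29, 40, 29, 29, 39, 29]
t=36: [18, 27, 18, 18, 26, 18]
t=37: [30, 22, 30, 30, 20, 30]
t=38: [22, 32, 22, 22, 29, 22]
t=39: [42, 35, 42, 42, 31, 42]
t=40: [43, 39, 43, 43, 33, 43]
t=41: [47, 47, 47, 47, 38, 47]
t=42: [8, 4, 8, 8, 21, 8]
t=43: [20, 33, 20, 20, 28, 20]
t=44: [37, 34, 37, 37, 26, 37]
t=45: [29, 30, 29, 29, 18, 29]
t=46: [14, 12, 14, 14, 25, 14]
t=47: [30, 24, 30, 30, 43, 30]
t=48: [24, 35, 24, 24, 33, 24]
t=49: [49, 43, 49, 49, 40, 49]
t=50: [19, 31, 19, 19, 27, 19]
t=51: [34, 29, 34, 34, 23, 34]
t=52: [27, 18, 27, 27, 40, 27]
t=53: [14, 22, 14, 14, 24, 14]
t=54: [33, 39, 33, 33, 42, 33]
t=55: [28, 32, 28, 28, 36, 28]
t=56: [12, 14, 12, 12, 20, 12]
t=57: [24, 24, 24, 24, 33, 24]
t=58: [52, 57, 52, 52, 40, 52]
t=59: [24, 26, 24, 24, 31, 24]
t=60: [45, 29, 45, 45, 37, 45]
t=61: [50, 35, 50, 50, 47, 50]
t=62: [13, 21, 13, 13, 8, 13]
t=63: [25, 36, 25, 25, 16, 25]
t=64: [53, 46, 53, 53, 46, 53]
t=65: [16, 11, 16, 16, 11, 16]
t=66: [29, 25, 29, 29, 25, 29]
t=67: [23, 35, 23, 23, 35, 23]
t=68: [47, 41, 47, 47, 41, 47]
t=69: [14, 25, 14, 14, 25, 14]
t=70: [35, 43, 35, 35, 43, 35]
t=71: [35, 41, 35, 35, 41, 35]
t=72: [33, 38, 33, 33, 38, 33]
t=73: [26, 30, 26, 26, 30, 26]
t=74: [5, 8, 5, 5, 8, 5]
t=75: [2, 4, 2, 2, 4, 2]
t=76: [53, 55, 53, 53, 55, 53]
t=77: [23, 25, 23, 23, 25, 23]
t=78: [55, 57, 55, 55, 57, 55]
t=79: [29, 31, 29, 29, 31, 29]
t=80: [12, 14, 12, 12, 14, 12]
t=81: [22, 24, 22, 22, 24, 22]
t=82: [52, 54, 52, 52, 54, 52]
t=83: [20, 22, 20, 20, 22, 20]
t=84: [46, 48, 46, 46, 48, 46]
t=85: [2, 4, 2, 2, 4, 2]

Answer: 10
Key observation: The state at step 75, [2, 4, 2, 2, 4, 2], reappears at step 85 — and no state repeats earlier — so the cycle the system enters has period 10.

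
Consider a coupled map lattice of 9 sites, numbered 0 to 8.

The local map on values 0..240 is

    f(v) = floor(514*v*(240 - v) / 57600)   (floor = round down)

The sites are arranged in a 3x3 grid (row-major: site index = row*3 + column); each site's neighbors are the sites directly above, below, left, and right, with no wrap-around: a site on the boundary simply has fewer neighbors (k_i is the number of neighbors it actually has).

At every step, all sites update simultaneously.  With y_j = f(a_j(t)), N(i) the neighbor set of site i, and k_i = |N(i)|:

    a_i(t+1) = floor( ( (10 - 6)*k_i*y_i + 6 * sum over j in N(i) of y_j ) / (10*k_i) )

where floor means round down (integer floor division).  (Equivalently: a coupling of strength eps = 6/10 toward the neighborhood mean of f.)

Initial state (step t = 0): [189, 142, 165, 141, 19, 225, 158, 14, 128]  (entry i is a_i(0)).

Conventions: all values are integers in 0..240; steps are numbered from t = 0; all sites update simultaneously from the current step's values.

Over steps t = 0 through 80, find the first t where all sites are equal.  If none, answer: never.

Answer: never
Key observation: The state at step 4 reappears at step 6 — the system is in a cycle of period 2 from step 4 on.  No step 0..6 is synchronized, and the cycle repeats forever, so no step up to 80 (or ever) has all sites equal.

Derivation:
t=0: [189, 142, 165, 141, 19, 225, 158, 14, 128]  (not all equal)
t=1: [108, 96, 90, 97, 60, 66, 91, 67, 68]  (not all equal)
t=2: [124, 117, 115, 117, 106, 104, 115, 105, 103]  (not all equal)
t=3: [128, 127, 127, 127, 126, 126, 127, 126, 125]  (not all equal)
t=4: [127, 127, 128, 127, 128, 128, 128, 128, 128]  (not all equal)
t=5: [128, 127, 127, 127, 127, 127, 127, 127, 127]  (not all equal)
t=6: [127, 127, 128, 127, 128, 128, 128, 128, 128]  (not all equal)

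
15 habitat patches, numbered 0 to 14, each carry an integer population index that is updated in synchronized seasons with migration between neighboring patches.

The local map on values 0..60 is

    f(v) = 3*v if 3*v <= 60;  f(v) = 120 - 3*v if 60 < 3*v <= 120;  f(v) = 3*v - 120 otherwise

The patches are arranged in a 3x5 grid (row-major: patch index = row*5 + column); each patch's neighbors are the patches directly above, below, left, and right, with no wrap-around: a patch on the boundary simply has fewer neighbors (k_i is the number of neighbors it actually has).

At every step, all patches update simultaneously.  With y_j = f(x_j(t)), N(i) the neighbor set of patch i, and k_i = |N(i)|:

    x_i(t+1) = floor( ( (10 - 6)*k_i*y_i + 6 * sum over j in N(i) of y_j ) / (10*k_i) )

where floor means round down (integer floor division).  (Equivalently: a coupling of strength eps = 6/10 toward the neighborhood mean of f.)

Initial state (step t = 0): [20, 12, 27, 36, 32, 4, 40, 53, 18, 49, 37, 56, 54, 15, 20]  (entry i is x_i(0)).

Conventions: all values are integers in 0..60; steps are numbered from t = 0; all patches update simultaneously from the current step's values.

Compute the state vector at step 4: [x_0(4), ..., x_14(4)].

Answer: [17, 16, 16, 20, 21, 43, 41, 19, 9, 12, 52, 45, 21, 11, 12]

Derivation:
t=0: [20, 12, 27, 36, 32, 4, 40, 53, 18, 49, 37, 56, 54, 15, 20]
t=1: [38, 34, 33, 28, 21, 18, 20, 35, 40, 38, 21, 29, 43, 49, 45]
t=2: [24, 24, 22, 30, 35, 46, 42, 19, 12, 16, 48, 38, 18, 15, 15]
t=3: [39, 40, 48, 33, 29, 22, 21, 45, 41, 38, 16, 19, 43, 45, 45]
t=4: [17, 16, 16, 20, 21, 43, 41, 19, 9, 12, 52, 45, 21, 11, 12]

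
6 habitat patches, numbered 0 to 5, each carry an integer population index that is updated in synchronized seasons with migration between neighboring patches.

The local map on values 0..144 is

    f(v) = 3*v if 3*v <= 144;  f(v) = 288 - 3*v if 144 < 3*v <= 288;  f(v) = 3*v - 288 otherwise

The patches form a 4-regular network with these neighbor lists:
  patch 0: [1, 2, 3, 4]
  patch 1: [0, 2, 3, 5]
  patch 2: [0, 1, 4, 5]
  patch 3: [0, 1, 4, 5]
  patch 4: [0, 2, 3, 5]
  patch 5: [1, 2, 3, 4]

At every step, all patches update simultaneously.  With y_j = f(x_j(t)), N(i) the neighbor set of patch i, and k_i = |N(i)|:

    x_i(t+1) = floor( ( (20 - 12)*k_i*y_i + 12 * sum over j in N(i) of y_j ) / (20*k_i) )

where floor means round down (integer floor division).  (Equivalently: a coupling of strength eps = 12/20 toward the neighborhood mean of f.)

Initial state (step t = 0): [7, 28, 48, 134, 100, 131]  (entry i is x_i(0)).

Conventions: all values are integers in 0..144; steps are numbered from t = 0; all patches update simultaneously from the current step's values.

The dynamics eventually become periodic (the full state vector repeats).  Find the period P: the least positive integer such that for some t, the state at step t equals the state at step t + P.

Simulating step by step:
t=0: [7, 28, 48, 134, 100, 131]
t=1: [61, 91, 90, 78, 62, 95]
t=2: [70, 33, 40, 55, 67, 29]
t=3: [95, 100, 100, 101, 96, 99]
t=4: [7, 10, 8, 9, 5, 9]
t=5: [22, 26, 23, 24, 20, 25]
t=6: [68, 73, 69, 70, 66, 71]
t=7: [81, 75, 80, 78, 83, 77]
t=8: [48, 55, 49, 52, 46, 53]
t=9: [137, 131, 136, 132, 137, 131]
t=10: [117, 110, 116, 111, 117, 110]
t=11: [56, 48, 55, 49, 56, 48]
t=12: [127, 136, 128, 135, 127, 136]
t=13: [101, 111, 102, 110, 101, 111]
t=14: [24, 36, 25, 34, 24, 36]
t=15: [82, 96, 84, 94, 82, 96]
t=16: [29, 12, 27, 15, 29, 12]
t=17: [72, 51, 69, 54, 72, 51]
t=18: [90, 116, 94, 112, 90, 116]
t=19: [27, 43, 25, 42, 27, 43]
t=20: [94, 113, 93, 113, 94, 113]
t=21: [19, 37, 20, 37, 19, 37]
t=22: [73, 95, 74, 94, 73, 95]
t=23: [49, 22, 48, 24, 49, 22]
t=24: [119, 89, 119, 90, 119, 89]
t=25: [54, 34, 54, 34, 54, 34]
t=26: [118, 109, 118, 109, 118, 109]
t=27: [57, 47, 57, 47, 57, 47]
t=28: [124, 133, 124, 133, 124, 133]
t=29: [92, 102, 92, 102, 92, 102]
t=30: [13, 16, 13, 16, 13, 16]
t=31: [41, 45, 41, 45, 41, 45]
t=32: [126, 131, 126, 131, 126, 131]
t=33: [94, 100, 94, 100, 94, 100]
t=34: [7, 10, 7, 10, 7, 10]
t=35: [23, 27, 23, 27, 23, 27]
t=36: [72, 77, 72, 77, 72, 77]
t=37: [67, 61, 67, 61, 67, 61]
t=38: [92, 99, 92, 99, 92, 99]
t=39: [11, 9, 11, 9, 11, 9]
t=40: [31, 28, 31, 28, 31, 28]
t=41: [90, 86, 90, 86, 90, 86]
t=42: [21, 26, 21, 26, 21, 26]
t=43: [67, 73, 67, 73, 67, 73]
t=44: [81, 74, 81, 74, 81, 74]
t=45: [51, 59, 51, 59, 51, 59]
t=46: [127, 118, 127, 118, 127, 118]
t=47: [84, 74, 84, 74, 84, 74]
t=48: [45, 57, 45, 57, 45, 57]
t=49: [129, 122, 129, 122, 129, 122]
t=50: [92, 84, 92, 84, 92, 84]
t=51: [19, 28, 19, 28, 19, 28]
t=52: [65, 75, 65, 75, 65, 75]
t=53: [84, 72, 84, 72, 84, 72]
t=54: [46, 61, 46, 61, 46, 61]
t=55: [128, 114, 128, 114, 128, 114]
t=56: [83, 66, 83, 66, 83, 66]
t=57: [54, 74, 54, 74, 54, 74]
t=58: [108, 84, 108, 84, 108, 84]
t=59: [36, 36, 36, 36, 36, 36]
t=60: [108, 108, 108, 108, 108, 108]
t=61: [36, 36, 36, 36, 36, 36]

Answer: 2
Key observation: The state at step 59, [36, 36, 36, 36, 36, 36], reappears at step 61 — and no state repeats earlier — so the cycle the system enters has period 2.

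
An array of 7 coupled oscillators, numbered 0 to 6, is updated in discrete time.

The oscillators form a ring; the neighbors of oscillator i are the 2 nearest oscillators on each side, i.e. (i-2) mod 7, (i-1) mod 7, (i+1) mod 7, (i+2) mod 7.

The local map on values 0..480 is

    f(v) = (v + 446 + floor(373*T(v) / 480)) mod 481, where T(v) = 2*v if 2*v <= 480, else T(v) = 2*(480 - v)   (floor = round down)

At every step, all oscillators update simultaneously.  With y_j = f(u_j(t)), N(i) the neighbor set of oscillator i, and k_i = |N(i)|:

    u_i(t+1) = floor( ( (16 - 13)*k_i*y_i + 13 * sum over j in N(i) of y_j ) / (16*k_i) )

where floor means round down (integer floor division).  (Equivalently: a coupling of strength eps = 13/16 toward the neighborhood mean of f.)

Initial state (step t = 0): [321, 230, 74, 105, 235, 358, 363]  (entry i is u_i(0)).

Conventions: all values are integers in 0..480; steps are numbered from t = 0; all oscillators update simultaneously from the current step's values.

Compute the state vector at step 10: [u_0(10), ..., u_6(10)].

Simulating step by step:
t=0: [321, 230, 74, 105, 235, 358, 363]
t=1: [67, 108, 118, 112, 106, 86, 53]
t=2: [185, 197, 224, 234, 206, 181, 180]
t=3: [361, 290, 212, 210, 202, 273, 352]
t=4: [47, 34, 126, 136, 121, 128, 139]
t=5: [208, 213, 200, 241, 296, 255, 202]
t=6: [220, 221, 130, 151, 243, 149, 129]
t=7: [208, 209, 164, 225, 279, 223, 163]
t=8: [172, 173, 105, 118, 191, 117, 103]
t=9: [305, 305, 354, 324, 285, 323, 352]
t=10: [47, 47, 55, 53, 47, 53, 55]

Answer: [47, 47, 55, 53, 47, 53, 55]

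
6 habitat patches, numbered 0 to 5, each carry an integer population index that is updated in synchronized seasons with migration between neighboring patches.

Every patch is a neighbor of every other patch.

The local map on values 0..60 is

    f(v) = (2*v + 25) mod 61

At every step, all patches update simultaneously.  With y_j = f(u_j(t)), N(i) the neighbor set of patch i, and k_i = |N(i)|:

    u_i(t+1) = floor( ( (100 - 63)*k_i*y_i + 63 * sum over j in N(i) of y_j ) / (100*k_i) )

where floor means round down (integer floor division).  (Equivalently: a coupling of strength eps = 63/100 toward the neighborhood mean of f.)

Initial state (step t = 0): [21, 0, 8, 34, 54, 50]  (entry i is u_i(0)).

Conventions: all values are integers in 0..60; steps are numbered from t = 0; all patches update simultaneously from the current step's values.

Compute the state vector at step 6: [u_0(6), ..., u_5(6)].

Answer: [19, 26, 26, 26, 19, 19]

Derivation:
t=0: [21, 0, 8, 34, 54, 50]
t=1: [16, 20, 24, 22, 17, 15]
t=2: [38, 25, 27, 26, 38, 37]
t=3: [30, 24, 25, 24, 30, 30]
t=4: [19, 16, 17, 16, 19, 19]
t=5: [23, 36, 36, 36, 23, 23]
t=6: [19, 26, 26, 26, 19, 19]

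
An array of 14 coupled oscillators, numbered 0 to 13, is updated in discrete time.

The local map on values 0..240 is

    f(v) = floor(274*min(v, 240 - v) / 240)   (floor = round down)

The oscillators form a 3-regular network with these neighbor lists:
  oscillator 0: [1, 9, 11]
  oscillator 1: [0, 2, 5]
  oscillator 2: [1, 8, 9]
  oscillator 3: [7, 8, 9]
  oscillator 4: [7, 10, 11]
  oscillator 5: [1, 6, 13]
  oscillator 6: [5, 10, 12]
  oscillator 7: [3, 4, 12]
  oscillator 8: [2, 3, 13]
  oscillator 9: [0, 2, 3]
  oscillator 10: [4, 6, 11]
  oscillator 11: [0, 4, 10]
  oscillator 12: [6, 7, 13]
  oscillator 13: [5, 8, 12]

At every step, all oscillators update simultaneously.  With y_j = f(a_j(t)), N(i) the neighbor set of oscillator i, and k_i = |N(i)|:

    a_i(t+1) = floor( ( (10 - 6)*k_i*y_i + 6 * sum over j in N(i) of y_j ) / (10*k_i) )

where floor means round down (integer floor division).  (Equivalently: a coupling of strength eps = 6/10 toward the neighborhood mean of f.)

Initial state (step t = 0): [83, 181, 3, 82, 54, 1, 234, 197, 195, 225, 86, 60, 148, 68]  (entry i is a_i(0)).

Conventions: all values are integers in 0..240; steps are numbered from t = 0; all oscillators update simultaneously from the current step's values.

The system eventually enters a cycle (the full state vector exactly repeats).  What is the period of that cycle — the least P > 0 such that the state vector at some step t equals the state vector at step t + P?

Simulating step by step:
t=0: [83, 181, 3, 82, 54, 1, 234, 197, 195, 225, 86, 60, 148, 68]
t=1: [68, 46, 28, 60, 67, 30, 43, 71, 55, 44, 66, 77, 68, 62]
t=2: [68, 49, 45, 65, 79, 47, 56, 76, 58, 55, 72, 80, 70, 62]
t=3: [72, 58, 57, 72, 87, 58, 68, 83, 65, 65, 81, 86, 75, 67]
t=4: [80, 69, 68, 81, 96, 70, 79, 90, 74, 75, 91, 93, 83, 75]
t=5: [90, 80, 80, 91, 105, 82, 91, 99, 84, 86, 102, 103, 93, 85]
t=6: [102, 93, 93, 102, 116, 95, 104, 110, 96, 98, 114, 114, 105, 97]
t=7: [115, 108, 107, 115, 129, 110, 118, 123, 110, 112, 128, 127, 118, 111]
t=8: [128, 124, 123, 129, 128, 126, 130, 131, 125, 127, 128, 128, 132, 127]
t=9: [128, 130, 131, 127, 126, 129, 126, 124, 130, 128, 126, 127, 124, 128]
t=10: [127, 125, 125, 128, 130, 126, 129, 131, 126, 126, 129, 129, 130, 127]
t=11: [129, 130, 130, 127, 125, 129, 126, 125, 129, 129, 125, 126, 125, 128]
t=12: [126, 125, 125, 128, 130, 126, 129, 130, 126, 126, 130, 129, 130, 127]
t=13: [129, 130, 130, 127, 125, 129, 126, 125, 129, 129, 125, 126, 126, 128]
t=14: [126, 125, 125, 128, 130, 126, 129, 130, 126, 126, 130, 129, 129, 127]
t=15: [129, 130, 130, 127, 125, 129, 126, 125, 129, 129, 125, 126, 126, 128]

Answer: 2
Key observation: The state at step 13, [129, 130, 130, 127, 125, 129, 126, 125, 129, 129, 125, 126, 126, 128], reappears at step 15 — and no state repeats earlier — so the cycle the system enters has period 2.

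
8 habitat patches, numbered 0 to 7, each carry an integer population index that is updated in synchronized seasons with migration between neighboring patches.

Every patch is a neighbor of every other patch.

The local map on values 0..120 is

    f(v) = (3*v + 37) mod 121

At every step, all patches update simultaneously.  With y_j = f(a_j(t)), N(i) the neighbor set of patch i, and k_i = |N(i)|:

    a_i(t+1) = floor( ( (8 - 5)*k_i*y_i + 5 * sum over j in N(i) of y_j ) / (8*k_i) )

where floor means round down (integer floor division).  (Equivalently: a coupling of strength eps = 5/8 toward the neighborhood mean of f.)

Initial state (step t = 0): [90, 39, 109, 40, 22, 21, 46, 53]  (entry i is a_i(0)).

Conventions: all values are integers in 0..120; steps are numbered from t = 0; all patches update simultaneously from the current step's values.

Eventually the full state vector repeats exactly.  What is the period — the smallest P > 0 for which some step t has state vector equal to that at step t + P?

Simulating step by step:
t=0: [90, 39, 109, 40, 22, 21, 46, 53]
t=1: [60, 51, 41, 51, 71, 70, 57, 63]
t=2: [70, 62, 53, 62, 44, 44, 67, 72]
t=3: [46, 74, 66, 74, 59, 59, 78, 48]
t=4: [58, 47, 75, 47, 69, 69, 50, 59]
t=5: [60, 50, 40, 50, 35, 35, 53, 61]
t=6: [70, 61, 53, 61, 48, 48, 64, 71]
t=7: [47, 74, 67, 74, 63, 63, 76, 48]
t=8: [61, 49, 78, 49, 74, 74, 51, 61]
t=9: [69, 58, 49, 58, 45, 45, 60, 69]
t=10: [40, 65, 57, 65, 54, 54, 67, 40]
t=11: [68, 90, 83, 90, 80, 80, 91, 68]
t=12: [83, 67, 61, 67, 59, 59, 68, 83]
t=13: [77, 98, 93, 98, 91, 91, 99, 77]
t=14: [54, 72, 68, 72, 66, 66, 73, 54]
t=15: [70, 51, 82, 51, 80, 80, 52, 70]
t=16: [30, 49, 41, 49, 39, 39, 50, 30]
t=17: [29, 45, 38, 45, 37, 37, 46, 29]
t=18: [22, 36, 30, 36, 29, 29, 37, 22]
t=19: [55, 33, 27, 33, 27, 27, 33, 55]
t=20: [73, 54, 83, 54, 83, 83, 54, 73]
t=21: [39, 57, 47, 57, 47, 47, 57, 39]
t=22: [53, 69, 60, 69, 60, 60, 69, 53]
t=23: [61, 40, 67, 40, 67, 67, 40, 61]
t=24: [86, 68, 92, 68, 92, 92, 68, 86]
t=25: [75, 94, 80, 94, 80, 80, 94, 75]
t=26: [39, 55, 43, 55, 43, 43, 55, 39]
t=27: [49, 62, 52, 62, 52, 52, 62, 49]
t=28: [75, 87, 78, 87, 78, 78, 87, 75]
t=29: [32, 42, 34, 42, 34, 34, 42, 32]
t=30: [21, 30, 23, 30, 23, 23, 30, 21]
t=31: [76, 49, 78, 49, 78, 78, 49, 76]
t=32: [35, 46, 37, 46, 37, 37, 46, 35]
t=33: [31, 40, 33, 40, 33, 33, 40, 31]
t=34: [17, 25, 19, 25, 19, 19, 25, 17]
t=35: [96, 102, 97, 102, 97, 97, 102, 96]
t=36: [88, 93, 89, 93, 89, 89, 93, 88]
t=37: [63, 68, 64, 68, 64, 64, 68, 63]
t=38: [109, 114, 110, 114, 110, 110, 114, 109]
t=39: [5, 10, 6, 10, 6, 6, 10, 5]
t=40: [56, 61, 57, 61, 57, 57, 61, 56]
t=41: [88, 93, 89, 93, 89, 89, 93, 88]

Answer: 5
Key observation: The state at step 36, [88, 93, 89, 93, 89, 89, 93, 88], reappears at step 41 — and no state repeats earlier — so the cycle the system enters has period 5.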